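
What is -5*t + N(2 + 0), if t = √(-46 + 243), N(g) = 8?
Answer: 8 - 5*√197 ≈ -62.178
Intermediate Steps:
t = √197 ≈ 14.036
-5*t + N(2 + 0) = -5*√197 + 8 = 8 - 5*√197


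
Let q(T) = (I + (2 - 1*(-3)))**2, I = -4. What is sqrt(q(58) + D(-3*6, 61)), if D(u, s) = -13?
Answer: 2*I*sqrt(3) ≈ 3.4641*I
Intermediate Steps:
q(T) = 1 (q(T) = (-4 + (2 - 1*(-3)))**2 = (-4 + (2 + 3))**2 = (-4 + 5)**2 = 1**2 = 1)
sqrt(q(58) + D(-3*6, 61)) = sqrt(1 - 13) = sqrt(-12) = 2*I*sqrt(3)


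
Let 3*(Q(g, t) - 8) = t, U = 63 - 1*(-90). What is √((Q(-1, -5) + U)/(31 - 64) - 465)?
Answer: I*√511643/33 ≈ 21.676*I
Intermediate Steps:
U = 153 (U = 63 + 90 = 153)
Q(g, t) = 8 + t/3
√((Q(-1, -5) + U)/(31 - 64) - 465) = √(((8 + (⅓)*(-5)) + 153)/(31 - 64) - 465) = √(((8 - 5/3) + 153)/(-33) - 465) = √((19/3 + 153)*(-1/33) - 465) = √((478/3)*(-1/33) - 465) = √(-478/99 - 465) = √(-46513/99) = I*√511643/33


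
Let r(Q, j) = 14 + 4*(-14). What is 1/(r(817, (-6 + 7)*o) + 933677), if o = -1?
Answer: 1/933635 ≈ 1.0711e-6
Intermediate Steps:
r(Q, j) = -42 (r(Q, j) = 14 - 56 = -42)
1/(r(817, (-6 + 7)*o) + 933677) = 1/(-42 + 933677) = 1/933635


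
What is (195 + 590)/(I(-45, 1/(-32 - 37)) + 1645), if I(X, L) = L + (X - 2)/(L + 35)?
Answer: 130754310/273774889 ≈ 0.47760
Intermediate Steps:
I(X, L) = L + (-2 + X)/(35 + L)
(195 + 590)/(I(-45, 1/(-32 - 37)) + 1645) = (195 + 590)/((-2 - 45 + (1/(-32 - 37))² + 35/(-32 - 37))/(35 + 1/(-32 - 37)) + 1645) = 785/((-2 - 45 + (1/(-69))² + 35/(-69))/(35 + 1/(-69)) + 1645) = 785/((-2 - 45 + (-1/69)² + 35*(-1/69))/(35 - 1/69) + 1645) = 785/((-2 - 45 + 1/4761 - 35/69)/(2414/69) + 1645) = 785/((69/2414)*(-226181/4761) + 1645) = 785/(-226181/166566 + 1645) = 785/(273774889/166566) = 785*(166566/273774889) = 130754310/273774889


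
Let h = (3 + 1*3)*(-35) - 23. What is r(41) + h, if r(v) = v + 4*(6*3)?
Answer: -120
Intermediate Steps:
r(v) = 72 + v (r(v) = v + 4*18 = v + 72 = 72 + v)
h = -233 (h = (3 + 3)*(-35) - 23 = 6*(-35) - 23 = -210 - 23 = -233)
r(41) + h = (72 + 41) - 233 = 113 - 233 = -120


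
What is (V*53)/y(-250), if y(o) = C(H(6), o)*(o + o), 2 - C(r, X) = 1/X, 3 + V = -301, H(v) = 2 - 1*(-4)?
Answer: 8056/501 ≈ 16.080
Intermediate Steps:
H(v) = 6 (H(v) = 2 + 4 = 6)
V = -304 (V = -3 - 301 = -304)
C(r, X) = 2 - 1/X
y(o) = 2*o*(2 - 1/o) (y(o) = (2 - 1/o)*(o + o) = (2 - 1/o)*(2*o) = 2*o*(2 - 1/o))
(V*53)/y(-250) = (-304*53)/(-2 + 4*(-250)) = -16112/(-2 - 1000) = -16112/(-1002) = -16112*(-1/1002) = 8056/501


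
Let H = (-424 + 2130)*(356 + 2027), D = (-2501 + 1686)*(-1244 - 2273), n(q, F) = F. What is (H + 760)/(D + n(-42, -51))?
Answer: 2033079/1433152 ≈ 1.4186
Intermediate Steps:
D = 2866355 (D = -815*(-3517) = 2866355)
H = 4065398 (H = 1706*2383 = 4065398)
(H + 760)/(D + n(-42, -51)) = (4065398 + 760)/(2866355 - 51) = 4066158/2866304 = 4066158*(1/2866304) = 2033079/1433152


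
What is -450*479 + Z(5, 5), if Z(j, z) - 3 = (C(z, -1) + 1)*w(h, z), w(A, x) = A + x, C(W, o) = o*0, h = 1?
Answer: -215541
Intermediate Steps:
C(W, o) = 0
Z(j, z) = 4 + z (Z(j, z) = 3 + (0 + 1)*(1 + z) = 3 + 1*(1 + z) = 3 + (1 + z) = 4 + z)
-450*479 + Z(5, 5) = -450*479 + (4 + 5) = -215550 + 9 = -215541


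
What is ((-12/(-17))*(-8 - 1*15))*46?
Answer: -12696/17 ≈ -746.82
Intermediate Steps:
((-12/(-17))*(-8 - 1*15))*46 = ((-12*(-1/17))*(-8 - 15))*46 = ((12/17)*(-23))*46 = -276/17*46 = -12696/17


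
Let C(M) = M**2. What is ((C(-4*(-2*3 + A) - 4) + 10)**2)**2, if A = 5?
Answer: 10000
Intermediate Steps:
((C(-4*(-2*3 + A) - 4) + 10)**2)**2 = (((-4*(-2*3 + 5) - 4)**2 + 10)**2)**2 = (((-4*(-6 + 5) - 4)**2 + 10)**2)**2 = (((-4*(-1) - 4)**2 + 10)**2)**2 = (((4 - 4)**2 + 10)**2)**2 = ((0**2 + 10)**2)**2 = ((0 + 10)**2)**2 = (10**2)**2 = 100**2 = 10000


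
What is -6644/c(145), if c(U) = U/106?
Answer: -704264/145 ≈ -4857.0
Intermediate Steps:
c(U) = U/106 (c(U) = U*(1/106) = U/106)
-6644/c(145) = -6644/((1/106)*145) = -6644/145/106 = -6644*106/145 = -704264/145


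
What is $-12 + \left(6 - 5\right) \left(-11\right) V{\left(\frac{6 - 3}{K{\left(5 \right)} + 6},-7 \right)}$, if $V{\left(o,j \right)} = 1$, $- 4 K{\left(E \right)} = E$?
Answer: $-23$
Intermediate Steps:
$K{\left(E \right)} = - \frac{E}{4}$
$-12 + \left(6 - 5\right) \left(-11\right) V{\left(\frac{6 - 3}{K{\left(5 \right)} + 6},-7 \right)} = -12 + \left(6 - 5\right) \left(-11\right) 1 = -12 + 1 \left(-11\right) 1 = -12 - 11 = -23$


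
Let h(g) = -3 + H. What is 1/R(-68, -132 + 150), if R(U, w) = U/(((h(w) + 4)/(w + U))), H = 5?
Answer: 3/1700 ≈ 0.0017647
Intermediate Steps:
h(g) = 2 (h(g) = -3 + 5 = 2)
R(U, w) = U*(U/6 + w/6) (R(U, w) = U/(((2 + 4)/(w + U))) = U/((6/(U + w))) = U*(U/6 + w/6))
1/R(-68, -132 + 150) = 1/((⅙)*(-68)*(-68 + (-132 + 150))) = 1/((⅙)*(-68)*(-68 + 18)) = 1/((⅙)*(-68)*(-50)) = 1/(1700/3) = 3/1700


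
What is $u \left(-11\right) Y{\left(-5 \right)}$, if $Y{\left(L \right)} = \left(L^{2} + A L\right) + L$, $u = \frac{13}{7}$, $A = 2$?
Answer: $- \frac{1430}{7} \approx -204.29$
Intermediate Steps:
$u = \frac{13}{7}$ ($u = 13 \cdot \frac{1}{7} = \frac{13}{7} \approx 1.8571$)
$Y{\left(L \right)} = L^{2} + 3 L$ ($Y{\left(L \right)} = \left(L^{2} + 2 L\right) + L = L^{2} + 3 L$)
$u \left(-11\right) Y{\left(-5 \right)} = \frac{13}{7} \left(-11\right) \left(- 5 \left(3 - 5\right)\right) = - \frac{143 \left(\left(-5\right) \left(-2\right)\right)}{7} = \left(- \frac{143}{7}\right) 10 = - \frac{1430}{7}$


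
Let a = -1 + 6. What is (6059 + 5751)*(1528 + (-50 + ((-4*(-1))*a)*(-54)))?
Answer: 4700380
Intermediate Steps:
a = 5
(6059 + 5751)*(1528 + (-50 + ((-4*(-1))*a)*(-54))) = (6059 + 5751)*(1528 + (-50 + (-4*(-1)*5)*(-54))) = 11810*(1528 + (-50 + (4*5)*(-54))) = 11810*(1528 + (-50 + 20*(-54))) = 11810*(1528 + (-50 - 1080)) = 11810*(1528 - 1130) = 11810*398 = 4700380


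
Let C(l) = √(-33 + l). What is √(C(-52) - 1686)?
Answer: √(-1686 + I*√85) ≈ 0.1123 + 41.061*I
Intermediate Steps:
√(C(-52) - 1686) = √(√(-33 - 52) - 1686) = √(√(-85) - 1686) = √(I*√85 - 1686) = √(-1686 + I*√85)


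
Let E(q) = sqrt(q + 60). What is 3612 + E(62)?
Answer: 3612 + sqrt(122) ≈ 3623.0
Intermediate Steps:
E(q) = sqrt(60 + q)
3612 + E(62) = 3612 + sqrt(60 + 62) = 3612 + sqrt(122)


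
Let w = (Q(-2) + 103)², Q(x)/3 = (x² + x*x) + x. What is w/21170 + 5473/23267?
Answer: 456515557/492562390 ≈ 0.92682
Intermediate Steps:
Q(x) = 3*x + 6*x² (Q(x) = 3*((x² + x*x) + x) = 3*((x² + x²) + x) = 3*(2*x² + x) = 3*(x + 2*x²) = 3*x + 6*x²)
w = 14641 (w = (3*(-2)*(1 + 2*(-2)) + 103)² = (3*(-2)*(1 - 4) + 103)² = (3*(-2)*(-3) + 103)² = (18 + 103)² = 121² = 14641)
w/21170 + 5473/23267 = 14641/21170 + 5473/23267 = 456515557/492562390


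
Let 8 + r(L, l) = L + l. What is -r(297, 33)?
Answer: -322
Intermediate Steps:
r(L, l) = -8 + L + l (r(L, l) = -8 + (L + l) = -8 + L + l)
-r(297, 33) = -(-8 + 297 + 33) = -1*322 = -322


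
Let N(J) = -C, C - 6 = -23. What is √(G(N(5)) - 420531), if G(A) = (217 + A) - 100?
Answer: I*√420397 ≈ 648.38*I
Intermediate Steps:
C = -17 (C = 6 - 23 = -17)
N(J) = 17 (N(J) = -1*(-17) = 17)
G(A) = 117 + A
√(G(N(5)) - 420531) = √((117 + 17) - 420531) = √(134 - 420531) = √(-420397) = I*√420397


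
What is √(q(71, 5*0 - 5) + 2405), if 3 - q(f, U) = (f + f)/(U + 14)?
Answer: √21530/3 ≈ 48.910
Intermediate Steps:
q(f, U) = 3 - 2*f/(14 + U) (q(f, U) = 3 - (f + f)/(U + 14) = 3 - 2*f/(14 + U))
√(q(71, 5*0 - 5) + 2405) = √((42 - 2*71 + 3*(5*0 - 5))/(14 + (5*0 - 5)) + 2405) = √((42 - 142 + 3*(0 - 5))/(14 + (0 - 5)) + 2405) = √((42 - 142 + 3*(-5))/(14 - 5) + 2405) = √((42 - 142 - 15)/9 + 2405) = √((⅑)*(-115) + 2405) = √(-115/9 + 2405) = √(21530/9) = √21530/3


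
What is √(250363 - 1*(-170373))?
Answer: 8*√6574 ≈ 648.64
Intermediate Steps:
√(250363 - 1*(-170373)) = √(250363 + 170373) = √420736 = 8*√6574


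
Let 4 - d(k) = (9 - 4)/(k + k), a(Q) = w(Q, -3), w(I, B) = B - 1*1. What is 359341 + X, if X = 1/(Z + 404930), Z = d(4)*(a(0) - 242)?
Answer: 580838433063/1616399 ≈ 3.5934e+5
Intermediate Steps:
w(I, B) = -1 + B (w(I, B) = B - 1 = -1 + B)
a(Q) = -4 (a(Q) = -1 - 3 = -4)
d(k) = 4 - 5/(2*k) (d(k) = 4 - (9 - 4)/(k + k) = 4 - 5/(2*k))
Z = -3321/4 (Z = (4 - 5/2/4)*(-4 - 242) = (4 - 5/2*1/4)*(-246) = (4 - 5/8)*(-246) = (27/8)*(-246) = -3321/4 ≈ -830.25)
X = 4/1616399 (X = 1/(-3321/4 + 404930) = 1/(1616399/4) = 4/1616399 ≈ 2.4746e-6)
359341 + X = 359341 + 4/1616399 = 580838433063/1616399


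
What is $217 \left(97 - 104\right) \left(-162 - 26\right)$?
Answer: $285572$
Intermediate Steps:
$217 \left(97 - 104\right) \left(-162 - 26\right) = 217 \left(\left(-7\right) \left(-188\right)\right) = 217 \cdot 1316 = 285572$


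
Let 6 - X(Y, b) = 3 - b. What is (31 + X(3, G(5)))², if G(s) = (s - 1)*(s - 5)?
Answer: 1156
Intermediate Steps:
G(s) = (-1 + s)*(-5 + s)
X(Y, b) = 3 + b (X(Y, b) = 6 - (3 - b) = 6 + (-3 + b) = 3 + b)
(31 + X(3, G(5)))² = (31 + (3 + (5 + 5² - 6*5)))² = (31 + (3 + (5 + 25 - 30)))² = (31 + (3 + 0))² = (31 + 3)² = 34² = 1156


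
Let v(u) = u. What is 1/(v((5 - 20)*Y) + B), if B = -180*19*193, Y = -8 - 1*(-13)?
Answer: -1/660135 ≈ -1.5148e-6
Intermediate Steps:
Y = 5 (Y = -8 + 13 = 5)
B = -660060 (B = -3420*193 = -660060)
1/(v((5 - 20)*Y) + B) = 1/((5 - 20)*5 - 660060) = 1/(-15*5 - 660060) = 1/(-75 - 660060) = 1/(-660135) = -1/660135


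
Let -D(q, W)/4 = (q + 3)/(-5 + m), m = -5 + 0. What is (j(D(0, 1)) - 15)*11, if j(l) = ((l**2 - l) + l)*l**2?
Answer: -88869/625 ≈ -142.19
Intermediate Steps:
m = -5
D(q, W) = 6/5 + 2*q/5 (D(q, W) = -4*(q + 3)/(-5 - 5) = -4*(3 + q)/(-10) = -4*(3 + q)*(-1)/10 = -4*(-3/10 - q/10) = 6/5 + 2*q/5)
j(l) = l**4 (j(l) = l**2*l**2 = l**4)
(j(D(0, 1)) - 15)*11 = ((6/5 + (2/5)*0)**4 - 15)*11 = ((6/5 + 0)**4 - 15)*11 = ((6/5)**4 - 15)*11 = (1296/625 - 15)*11 = -8079/625*11 = -88869/625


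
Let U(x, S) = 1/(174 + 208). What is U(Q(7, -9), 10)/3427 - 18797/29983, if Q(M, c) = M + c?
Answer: -24607385875/39251165062 ≈ -0.62692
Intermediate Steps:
U(x, S) = 1/382
U(Q(7, -9), 10)/3427 - 18797/29983 = (1/382)/3427 - 18797/29983 = (1/382)*(1/3427) - 18797*1/29983 = 1/1309114 - 18797/29983 = -24607385875/39251165062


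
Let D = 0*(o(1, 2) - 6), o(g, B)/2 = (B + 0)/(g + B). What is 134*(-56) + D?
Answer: -7504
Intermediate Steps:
o(g, B) = 2*B/(B + g) (o(g, B) = 2*((B + 0)/(g + B)) = 2*(B/(B + g)) = 2*B/(B + g))
D = 0 (D = 0*(2*2/(2 + 1) - 6) = 0*(2*2/3 - 6) = 0*(2*2*(⅓) - 6) = 0*(4/3 - 6) = 0*(-14/3) = 0)
134*(-56) + D = 134*(-56) + 0 = -7504 + 0 = -7504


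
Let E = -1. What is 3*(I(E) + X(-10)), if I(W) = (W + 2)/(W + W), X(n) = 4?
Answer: 21/2 ≈ 10.500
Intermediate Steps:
I(W) = (2 + W)/(2*W) (I(W) = (2 + W)/((2*W)) = (2 + W)*(1/(2*W)) = (2 + W)/(2*W))
3*(I(E) + X(-10)) = 3*((½)*(2 - 1)/(-1) + 4) = 3*((½)*(-1)*1 + 4) = 3*(-½ + 4) = 3*(7/2) = 21/2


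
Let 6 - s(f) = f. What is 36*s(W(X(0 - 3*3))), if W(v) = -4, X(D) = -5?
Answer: 360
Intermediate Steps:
s(f) = 6 - f
36*s(W(X(0 - 3*3))) = 36*(6 - 1*(-4)) = 36*(6 + 4) = 36*10 = 360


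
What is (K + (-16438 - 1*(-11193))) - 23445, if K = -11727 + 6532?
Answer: -33885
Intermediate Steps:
K = -5195
(K + (-16438 - 1*(-11193))) - 23445 = (-5195 + (-16438 - 1*(-11193))) - 23445 = (-5195 + (-16438 + 11193)) - 23445 = (-5195 - 5245) - 23445 = -10440 - 23445 = -33885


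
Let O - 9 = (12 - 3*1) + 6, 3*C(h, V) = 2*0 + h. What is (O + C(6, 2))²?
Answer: 676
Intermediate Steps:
C(h, V) = h/3 (C(h, V) = (2*0 + h)/3 = (0 + h)/3 = h/3)
O = 24 (O = 9 + ((12 - 3*1) + 6) = 9 + ((12 - 3) + 6) = 9 + (9 + 6) = 9 + 15 = 24)
(O + C(6, 2))² = (24 + (⅓)*6)² = (24 + 2)² = 26² = 676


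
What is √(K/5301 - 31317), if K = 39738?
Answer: I*√97757318931/1767 ≈ 176.94*I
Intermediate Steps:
√(K/5301 - 31317) = √(39738/5301 - 31317) = √(39738*(1/5301) - 31317) = √(13246/1767 - 31317) = √(-55323893/1767) = I*√97757318931/1767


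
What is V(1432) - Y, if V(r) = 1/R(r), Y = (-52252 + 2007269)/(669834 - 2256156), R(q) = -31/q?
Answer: -2211007577/49175982 ≈ -44.961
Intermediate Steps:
Y = -1955017/1586322 (Y = 1955017/(-1586322) = 1955017*(-1/1586322) = -1955017/1586322 ≈ -1.2324)
V(r) = -r/31 (V(r) = 1/(-31/r) = -r/31)
V(1432) - Y = -1/31*1432 - 1*(-1955017/1586322) = -1432/31 + 1955017/1586322 = -2211007577/49175982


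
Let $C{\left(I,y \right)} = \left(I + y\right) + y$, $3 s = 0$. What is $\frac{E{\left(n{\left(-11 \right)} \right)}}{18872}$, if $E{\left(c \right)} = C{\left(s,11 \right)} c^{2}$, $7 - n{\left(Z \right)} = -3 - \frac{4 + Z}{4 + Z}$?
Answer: $\frac{1331}{9436} \approx 0.14106$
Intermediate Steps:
$s = 0$ ($s = \frac{1}{3} \cdot 0 = 0$)
$n{\left(Z \right)} = 11$ ($n{\left(Z \right)} = 7 - \left(-3 - \frac{4 + Z}{4 + Z}\right) = 7 - \left(-3 - 1\right) = 7 - -4 = 7 + 4 = 11$)
$C{\left(I,y \right)} = I + 2 y$
$E{\left(c \right)} = 22 c^{2}$ ($E{\left(c \right)} = \left(0 + 2 \cdot 11\right) c^{2} = \left(0 + 22\right) c^{2} = 22 c^{2}$)
$\frac{E{\left(n{\left(-11 \right)} \right)}}{18872} = \frac{22 \cdot 11^{2}}{18872} = 22 \cdot 121 \cdot \frac{1}{18872} = 2662 \cdot \frac{1}{18872} = \frac{1331}{9436}$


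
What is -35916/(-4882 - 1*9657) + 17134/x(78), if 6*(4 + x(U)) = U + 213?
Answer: 501418976/1293971 ≈ 387.50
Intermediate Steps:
x(U) = 63/2 + U/6 (x(U) = -4 + (U + 213)/6 = -4 + (213 + U)/6 = -4 + (71/2 + U/6) = 63/2 + U/6)
-35916/(-4882 - 1*9657) + 17134/x(78) = -35916/(-4882 - 1*9657) + 17134/(63/2 + (⅙)*78) = -35916/(-4882 - 9657) + 17134/(63/2 + 13) = -35916/(-14539) + 17134/(89/2) = -35916*(-1/14539) + 17134*(2/89) = 35916/14539 + 34268/89 = 501418976/1293971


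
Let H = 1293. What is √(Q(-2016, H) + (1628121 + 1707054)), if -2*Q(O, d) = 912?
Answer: √3334719 ≈ 1826.1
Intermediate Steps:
Q(O, d) = -456 (Q(O, d) = -½*912 = -456)
√(Q(-2016, H) + (1628121 + 1707054)) = √(-456 + (1628121 + 1707054)) = √(-456 + 3335175) = √3334719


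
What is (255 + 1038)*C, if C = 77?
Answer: 99561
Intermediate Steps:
(255 + 1038)*C = (255 + 1038)*77 = 1293*77 = 99561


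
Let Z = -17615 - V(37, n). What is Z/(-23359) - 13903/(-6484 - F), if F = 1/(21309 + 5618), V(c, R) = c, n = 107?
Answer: 11826762383267/4078356873171 ≈ 2.8999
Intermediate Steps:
F = 1/26927 ≈ 3.7137e-5
Z = -17652 (Z = -17615 - 1*37 = -17615 - 37 = -17652)
Z/(-23359) - 13903/(-6484 - F) = -17652/(-23359) - 13903/(-6484 - 1*1/26927) = -17652*(-1/23359) - 13903/(-6484 - 1/26927) = 17652/23359 - 13903/(-174594669/26927) = 17652/23359 - 13903*(-26927/174594669) = 17652/23359 + 374366081/174594669 = 11826762383267/4078356873171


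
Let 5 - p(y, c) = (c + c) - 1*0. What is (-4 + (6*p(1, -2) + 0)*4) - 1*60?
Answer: 152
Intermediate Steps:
p(y, c) = 5 - 2*c (p(y, c) = 5 - ((c + c) - 1*0) = 5 - (2*c + 0) = 5 - 2*c)
(-4 + (6*p(1, -2) + 0)*4) - 1*60 = (-4 + (6*(5 - 2*(-2)) + 0)*4) - 1*60 = (-4 + (6*(5 + 4) + 0)*4) - 60 = (-4 + (6*9 + 0)*4) - 60 = (-4 + (54 + 0)*4) - 60 = (-4 + 54*4) - 60 = (-4 + 216) - 60 = 212 - 60 = 152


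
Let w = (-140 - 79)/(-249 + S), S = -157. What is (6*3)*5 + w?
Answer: 36759/406 ≈ 90.539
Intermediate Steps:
w = 219/406 (w = (-140 - 79)/(-249 - 157) = -219/(-406) = -219*(-1/406) = 219/406 ≈ 0.53941)
(6*3)*5 + w = (6*3)*5 + 219/406 = 18*5 + 219/406 = 90 + 219/406 = 36759/406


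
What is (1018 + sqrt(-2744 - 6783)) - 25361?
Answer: -24343 + I*sqrt(9527) ≈ -24343.0 + 97.606*I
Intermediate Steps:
(1018 + sqrt(-2744 - 6783)) - 25361 = (1018 + sqrt(-9527)) - 25361 = (1018 + I*sqrt(9527)) - 25361 = -24343 + I*sqrt(9527)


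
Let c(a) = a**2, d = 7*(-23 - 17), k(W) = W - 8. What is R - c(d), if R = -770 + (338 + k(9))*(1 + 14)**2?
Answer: -2895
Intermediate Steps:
k(W) = -8 + W
d = -280 (d = 7*(-40) = -280)
R = 75505 (R = -770 + (338 + (-8 + 9))*(1 + 14)**2 = -770 + (338 + 1)*15**2 = -770 + 339*225 = -770 + 76275 = 75505)
R - c(d) = 75505 - 1*(-280)**2 = 75505 - 1*78400 = 75505 - 78400 = -2895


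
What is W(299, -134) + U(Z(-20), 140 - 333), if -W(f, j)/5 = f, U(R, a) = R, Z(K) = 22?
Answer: -1473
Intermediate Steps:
W(f, j) = -5*f
W(299, -134) + U(Z(-20), 140 - 333) = -5*299 + 22 = -1495 + 22 = -1473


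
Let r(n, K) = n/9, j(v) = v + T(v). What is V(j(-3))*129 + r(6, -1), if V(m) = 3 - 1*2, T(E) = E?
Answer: 389/3 ≈ 129.67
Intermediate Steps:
j(v) = 2*v (j(v) = v + v = 2*v)
r(n, K) = n/9 (r(n, K) = n*(⅑) = n/9)
V(m) = 1 (V(m) = 3 - 2 = 1)
V(j(-3))*129 + r(6, -1) = 1*129 + (⅑)*6 = 129 + ⅔ = 389/3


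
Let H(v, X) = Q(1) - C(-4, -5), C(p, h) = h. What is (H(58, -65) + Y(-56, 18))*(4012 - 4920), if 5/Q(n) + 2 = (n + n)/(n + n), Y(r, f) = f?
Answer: -16344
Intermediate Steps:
Q(n) = -5 (Q(n) = 5/(-2 + (n + n)/(n + n)) = 5/(-2 + (2*n)/((2*n))) = 5/(-2 + (2*n)*(1/(2*n))) = 5/(-2 + 1) = 5/(-1) = 5*(-1) = -5)
H(v, X) = 0 (H(v, X) = -5 - 1*(-5) = -5 + 5 = 0)
(H(58, -65) + Y(-56, 18))*(4012 - 4920) = (0 + 18)*(4012 - 4920) = 18*(-908) = -16344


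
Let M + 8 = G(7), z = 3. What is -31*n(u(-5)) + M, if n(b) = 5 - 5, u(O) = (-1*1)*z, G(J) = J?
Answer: -1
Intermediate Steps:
u(O) = -3 (u(O) = -1*1*3 = -1*3 = -3)
n(b) = 0
M = -1 (M = -8 + 7 = -1)
-31*n(u(-5)) + M = -31*0 - 1 = 0 - 1 = -1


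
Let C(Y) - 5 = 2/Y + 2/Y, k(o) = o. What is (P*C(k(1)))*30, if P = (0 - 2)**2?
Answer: 1080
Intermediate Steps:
P = 4 (P = (-2)**2 = 4)
C(Y) = 5 + 4/Y (C(Y) = 5 + (2/Y + 2/Y) = 5 + 4/Y)
(P*C(k(1)))*30 = (4*(5 + 4/1))*30 = (4*(5 + 4*1))*30 = (4*(5 + 4))*30 = (4*9)*30 = 36*30 = 1080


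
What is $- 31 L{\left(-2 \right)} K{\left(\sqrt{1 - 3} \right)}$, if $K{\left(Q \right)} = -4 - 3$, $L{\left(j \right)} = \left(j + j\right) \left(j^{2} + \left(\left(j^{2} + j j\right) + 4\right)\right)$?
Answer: $-13888$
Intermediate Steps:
$L{\left(j \right)} = 2 j \left(4 + 3 j^{2}\right)$ ($L{\left(j \right)} = 2 j \left(j^{2} + \left(\left(j^{2} + j^{2}\right) + 4\right)\right) = 2 j \left(j^{2} + \left(2 j^{2} + 4\right)\right) = 2 j \left(j^{2} + \left(4 + 2 j^{2}\right)\right) = 2 j \left(4 + 3 j^{2}\right)$)
$K{\left(Q \right)} = -7$
$- 31 L{\left(-2 \right)} K{\left(\sqrt{1 - 3} \right)} = - 31 \left(6 \left(-2\right)^{3} + 8 \left(-2\right)\right) \left(-7\right) = - 31 \left(6 \left(-8\right) - 16\right) \left(-7\right) = - 31 \left(-48 - 16\right) \left(-7\right) = \left(-31\right) \left(-64\right) \left(-7\right) = 1984 \left(-7\right) = -13888$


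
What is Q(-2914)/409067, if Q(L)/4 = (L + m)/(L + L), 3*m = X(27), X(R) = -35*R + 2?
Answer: 9685/1788031857 ≈ 5.4166e-6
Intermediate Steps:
X(R) = 2 - 35*R
m = -943/3 (m = (2 - 35*27)/3 = (2 - 945)/3 = (⅓)*(-943) = -943/3 ≈ -314.33)
Q(L) = 2*(-943/3 + L)/L (Q(L) = 4*((L - 943/3)/(L + L)) = 4*((-943/3 + L)/((2*L))) = 4*((-943/3 + L)*(1/(2*L))) = 4*((-943/3 + L)/(2*L)) = 2*(-943/3 + L)/L)
Q(-2914)/409067 = (2 - 1886/3/(-2914))/409067 = (2 - 1886/3*(-1/2914))*(1/409067) = (2 + 943/4371)*(1/409067) = (9685/4371)*(1/409067) = 9685/1788031857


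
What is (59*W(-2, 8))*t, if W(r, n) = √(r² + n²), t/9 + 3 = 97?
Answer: 99828*√17 ≈ 4.1160e+5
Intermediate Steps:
t = 846 (t = -27 + 9*97 = -27 + 873 = 846)
W(r, n) = √(n² + r²)
(59*W(-2, 8))*t = (59*√(8² + (-2)²))*846 = (59*√(64 + 4))*846 = (59*√68)*846 = (59*(2*√17))*846 = (118*√17)*846 = 99828*√17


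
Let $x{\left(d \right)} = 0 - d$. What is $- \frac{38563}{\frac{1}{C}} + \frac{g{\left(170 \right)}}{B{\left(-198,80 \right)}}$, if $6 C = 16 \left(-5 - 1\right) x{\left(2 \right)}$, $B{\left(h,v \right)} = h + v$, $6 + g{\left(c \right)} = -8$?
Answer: $- \frac{72806937}{59} \approx -1.234 \cdot 10^{6}$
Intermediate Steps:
$g{\left(c \right)} = -14$ ($g{\left(c \right)} = -6 - 8 = -14$)
$x{\left(d \right)} = - d$
$C = 32$ ($C = \frac{16 \left(-5 - 1\right) \left(\left(-1\right) 2\right)}{6} = \frac{16 \left(-5 - 1\right) \left(-2\right)}{6} = \frac{16 \left(-6\right) \left(-2\right)}{6} = \frac{\left(-96\right) \left(-2\right)}{6} = \frac{1}{6} \cdot 192 = 32$)
$- \frac{38563}{\frac{1}{C}} + \frac{g{\left(170 \right)}}{B{\left(-198,80 \right)}} = - \frac{38563}{\frac{1}{32}} - \frac{14}{-198 + 80} = - 38563 \frac{1}{\frac{1}{32}} - \frac{14}{-118} = \left(-38563\right) 32 - - \frac{7}{59} = -1234016 + \frac{7}{59} = - \frac{72806937}{59}$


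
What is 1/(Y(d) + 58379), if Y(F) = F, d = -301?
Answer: 1/58078 ≈ 1.7218e-5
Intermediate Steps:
1/(Y(d) + 58379) = 1/(-301 + 58379) = 1/58078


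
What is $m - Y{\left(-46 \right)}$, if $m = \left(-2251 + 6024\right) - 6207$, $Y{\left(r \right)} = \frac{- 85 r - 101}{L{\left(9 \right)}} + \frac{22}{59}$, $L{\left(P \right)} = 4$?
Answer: $- \frac{799243}{236} \approx -3386.6$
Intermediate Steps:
$Y{\left(r \right)} = - \frac{5871}{236} - \frac{85 r}{4}$ ($Y{\left(r \right)} = \frac{- 85 r - 101}{4} + \frac{22}{59} = \left(-101 - 85 r\right) \frac{1}{4} + 22 \cdot \frac{1}{59} = \left(- \frac{101}{4} - \frac{85 r}{4}\right) + \frac{22}{59} = - \frac{5871}{236} - \frac{85 r}{4}$)
$m = -2434$ ($m = 3773 - 6207 = -2434$)
$m - Y{\left(-46 \right)} = -2434 - \left(- \frac{5871}{236} - - \frac{1955}{2}\right) = -2434 - \left(- \frac{5871}{236} + \frac{1955}{2}\right) = -2434 - \frac{224819}{236} = - \frac{799243}{236}$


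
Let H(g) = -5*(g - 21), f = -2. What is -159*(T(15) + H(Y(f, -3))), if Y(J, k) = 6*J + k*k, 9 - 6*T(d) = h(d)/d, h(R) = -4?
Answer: -579767/30 ≈ -19326.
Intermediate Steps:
T(d) = 3/2 + 2/(3*d) (T(d) = 3/2 - (-2)/(3*d) = 3/2 + 2/(3*d))
Y(J, k) = k² + 6*J (Y(J, k) = 6*J + k² = k² + 6*J)
H(g) = 105 - 5*g (H(g) = -5*(-21 + g) = 105 - 5*g)
-159*(T(15) + H(Y(f, -3))) = -159*((⅙)*(4 + 9*15)/15 + (105 - 5*((-3)² + 6*(-2)))) = -159*((⅙)*(1/15)*(4 + 135) + (105 - 5*(9 - 12))) = -159*((⅙)*(1/15)*139 + (105 - 5*(-3))) = -159*(139/90 + (105 + 15)) = -159*(139/90 + 120) = -159*10939/90 = -579767/30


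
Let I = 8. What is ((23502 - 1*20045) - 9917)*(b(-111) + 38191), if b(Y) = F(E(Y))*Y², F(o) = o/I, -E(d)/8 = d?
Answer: -9081610120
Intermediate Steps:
E(d) = -8*d
F(o) = o/8
b(Y) = -Y³ (b(Y) = ((-8*Y)/8)*Y² = (-Y)*Y² = -Y³)
((23502 - 1*20045) - 9917)*(b(-111) + 38191) = ((23502 - 1*20045) - 9917)*(-1*(-111)³ + 38191) = ((23502 - 20045) - 9917)*(-1*(-1367631) + 38191) = (3457 - 9917)*(1367631 + 38191) = -6460*1405822 = -9081610120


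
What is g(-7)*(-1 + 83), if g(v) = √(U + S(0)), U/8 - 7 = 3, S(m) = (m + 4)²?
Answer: 328*√6 ≈ 803.43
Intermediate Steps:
S(m) = (4 + m)²
U = 80 (U = 56 + 8*3 = 56 + 24 = 80)
g(v) = 4*√6 (g(v) = √(80 + (4 + 0)²) = √(80 + 4²) = √(80 + 16) = √96 = 4*√6)
g(-7)*(-1 + 83) = (4*√6)*(-1 + 83) = (4*√6)*82 = 328*√6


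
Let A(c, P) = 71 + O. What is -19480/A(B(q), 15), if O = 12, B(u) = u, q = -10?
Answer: -19480/83 ≈ -234.70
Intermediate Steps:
A(c, P) = 83 (A(c, P) = 71 + 12 = 83)
-19480/A(B(q), 15) = -19480/83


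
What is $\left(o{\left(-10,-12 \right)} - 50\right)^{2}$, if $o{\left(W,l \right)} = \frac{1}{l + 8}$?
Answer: $\frac{40401}{16} \approx 2525.1$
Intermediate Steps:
$o{\left(W,l \right)} = \frac{1}{8 + l}$
$\left(o{\left(-10,-12 \right)} - 50\right)^{2} = \left(\frac{1}{8 - 12} - 50\right)^{2} = \left(\frac{1}{-4} - 50\right)^{2} = \left(- \frac{1}{4} - 50\right)^{2} = \left(- \frac{201}{4}\right)^{2} = \frac{40401}{16}$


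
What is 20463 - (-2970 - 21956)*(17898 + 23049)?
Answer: 1020665385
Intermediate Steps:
20463 - (-2970 - 21956)*(17898 + 23049) = 20463 - (-24926)*40947 = 20463 - 1*(-1020644922) = 20463 + 1020644922 = 1020665385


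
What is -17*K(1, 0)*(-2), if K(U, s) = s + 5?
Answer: 170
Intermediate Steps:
K(U, s) = 5 + s
-17*K(1, 0)*(-2) = -17*(5 + 0)*(-2) = -17*5*(-2) = -85*(-2) = 170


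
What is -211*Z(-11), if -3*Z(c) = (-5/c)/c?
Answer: -1055/363 ≈ -2.9063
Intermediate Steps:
Z(c) = 5/(3*c²) (Z(c) = -(-5/c)/(3*c) = -(-5)/(3*c²) = 5/(3*c²))
-211*Z(-11) = -1055/(3*(-11)²) = -1055/(3*121) = -211*5/363 = -1055/363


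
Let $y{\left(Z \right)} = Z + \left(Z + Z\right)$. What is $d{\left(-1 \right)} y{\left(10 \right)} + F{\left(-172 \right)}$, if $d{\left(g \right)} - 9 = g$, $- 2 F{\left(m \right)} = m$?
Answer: $326$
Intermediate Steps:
$F{\left(m \right)} = - \frac{m}{2}$
$d{\left(g \right)} = 9 + g$
$y{\left(Z \right)} = 3 Z$ ($y{\left(Z \right)} = Z + 2 Z = 3 Z$)
$d{\left(-1 \right)} y{\left(10 \right)} + F{\left(-172 \right)} = \left(9 - 1\right) 3 \cdot 10 - -86 = 8 \cdot 30 + 86 = 240 + 86 = 326$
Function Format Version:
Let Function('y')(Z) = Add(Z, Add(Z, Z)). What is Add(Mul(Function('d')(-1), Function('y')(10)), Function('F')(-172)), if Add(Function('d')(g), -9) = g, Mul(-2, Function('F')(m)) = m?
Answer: 326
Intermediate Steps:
Function('F')(m) = Mul(Rational(-1, 2), m)
Function('d')(g) = Add(9, g)
Function('y')(Z) = Mul(3, Z) (Function('y')(Z) = Add(Z, Mul(2, Z)) = Mul(3, Z))
Add(Mul(Function('d')(-1), Function('y')(10)), Function('F')(-172)) = Add(Mul(Add(9, -1), Mul(3, 10)), Mul(Rational(-1, 2), -172)) = Add(Mul(8, 30), 86) = Add(240, 86) = 326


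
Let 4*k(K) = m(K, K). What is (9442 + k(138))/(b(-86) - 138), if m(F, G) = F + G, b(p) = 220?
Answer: 9511/82 ≈ 115.99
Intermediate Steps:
k(K) = K/2 (k(K) = (K + K)/4 = (2*K)/4 = K/2)
(9442 + k(138))/(b(-86) - 138) = (9442 + (½)*138)/(220 - 138) = (9442 + 69)/82 = 9511*(1/82) = 9511/82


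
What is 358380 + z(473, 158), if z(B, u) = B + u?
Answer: 359011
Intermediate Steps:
358380 + z(473, 158) = 358380 + (473 + 158) = 358380 + 631 = 359011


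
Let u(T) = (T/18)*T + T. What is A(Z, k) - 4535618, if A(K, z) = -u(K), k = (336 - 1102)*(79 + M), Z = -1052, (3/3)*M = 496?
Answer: -41364446/9 ≈ -4.5960e+6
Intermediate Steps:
M = 496
u(T) = T + T²/18 (u(T) = (T*(1/18))*T + T = (T/18)*T + T = T²/18 + T = T + T²/18)
k = -440450 (k = (336 - 1102)*(79 + 496) = -766*575 = -440450)
A(K, z) = -K*(18 + K)/18
A(Z, k) - 4535618 = -1/18*(-1052)*(18 - 1052) - 4535618 = -1/18*(-1052)*(-1034) - 4535618 = -543884/9 - 4535618 = -41364446/9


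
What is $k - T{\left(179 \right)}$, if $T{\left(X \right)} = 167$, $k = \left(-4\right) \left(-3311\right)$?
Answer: $13077$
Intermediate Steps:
$k = 13244$
$k - T{\left(179 \right)} = 13244 - 167 = 13077$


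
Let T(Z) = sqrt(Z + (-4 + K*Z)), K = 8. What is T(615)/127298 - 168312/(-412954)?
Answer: 84156/206477 + sqrt(5531)/127298 ≈ 0.40816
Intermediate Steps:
T(Z) = sqrt(-4 + 9*Z) (T(Z) = sqrt(Z + (-4 + 8*Z)) = sqrt(-4 + 9*Z))
T(615)/127298 - 168312/(-412954) = sqrt(-4 + 9*615)/127298 - 168312/(-412954) = sqrt(-4 + 5535)*(1/127298) - 168312*(-1/412954) = sqrt(5531)*(1/127298) + 84156/206477 = sqrt(5531)/127298 + 84156/206477 = 84156/206477 + sqrt(5531)/127298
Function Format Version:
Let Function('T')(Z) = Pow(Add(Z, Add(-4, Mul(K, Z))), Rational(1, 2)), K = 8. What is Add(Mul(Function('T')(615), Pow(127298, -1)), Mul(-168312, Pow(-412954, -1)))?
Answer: Add(Rational(84156, 206477), Mul(Rational(1, 127298), Pow(5531, Rational(1, 2)))) ≈ 0.40816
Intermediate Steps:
Function('T')(Z) = Pow(Add(-4, Mul(9, Z)), Rational(1, 2)) (Function('T')(Z) = Pow(Add(Z, Add(-4, Mul(8, Z))), Rational(1, 2)) = Pow(Add(-4, Mul(9, Z)), Rational(1, 2)))
Add(Mul(Function('T')(615), Pow(127298, -1)), Mul(-168312, Pow(-412954, -1))) = Add(Mul(Pow(Add(-4, Mul(9, 615)), Rational(1, 2)), Pow(127298, -1)), Mul(-168312, Pow(-412954, -1))) = Add(Mul(Pow(Add(-4, 5535), Rational(1, 2)), Rational(1, 127298)), Mul(-168312, Rational(-1, 412954))) = Add(Mul(Pow(5531, Rational(1, 2)), Rational(1, 127298)), Rational(84156, 206477)) = Add(Mul(Rational(1, 127298), Pow(5531, Rational(1, 2))), Rational(84156, 206477)) = Add(Rational(84156, 206477), Mul(Rational(1, 127298), Pow(5531, Rational(1, 2))))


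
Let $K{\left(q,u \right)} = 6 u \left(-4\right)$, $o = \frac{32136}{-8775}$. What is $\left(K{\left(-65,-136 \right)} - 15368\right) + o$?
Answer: $- \frac{2724224}{225} \approx -12108.0$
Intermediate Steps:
$o = - \frac{824}{225}$ ($o = 32136 \left(- \frac{1}{8775}\right) = - \frac{824}{225} \approx -3.6622$)
$K{\left(q,u \right)} = - 24 u$
$\left(K{\left(-65,-136 \right)} - 15368\right) + o = \left(\left(-24\right) \left(-136\right) - 15368\right) - \frac{824}{225} = \left(3264 - 15368\right) - \frac{824}{225} = -12104 - \frac{824}{225} = - \frac{2724224}{225}$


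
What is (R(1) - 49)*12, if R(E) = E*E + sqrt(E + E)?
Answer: -576 + 12*sqrt(2) ≈ -559.03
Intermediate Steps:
R(E) = E**2 + sqrt(2)*sqrt(E) (R(E) = E**2 + sqrt(2*E) = E**2 + sqrt(2)*sqrt(E))
(R(1) - 49)*12 = ((1**2 + sqrt(2)*sqrt(1)) - 49)*12 = ((1 + sqrt(2)*1) - 49)*12 = ((1 + sqrt(2)) - 49)*12 = (-48 + sqrt(2))*12 = -576 + 12*sqrt(2)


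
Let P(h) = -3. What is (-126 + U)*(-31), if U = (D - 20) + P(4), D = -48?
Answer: 6107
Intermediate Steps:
U = -71 (U = (-48 - 20) - 3 = -68 - 3 = -71)
(-126 + U)*(-31) = (-126 - 71)*(-31) = -197*(-31) = 6107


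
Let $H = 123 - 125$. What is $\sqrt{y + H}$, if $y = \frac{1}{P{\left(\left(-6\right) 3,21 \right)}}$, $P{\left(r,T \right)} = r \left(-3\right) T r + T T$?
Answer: $\frac{i \sqrt{88633517}}{6657} \approx 1.4142 i$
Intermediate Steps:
$P{\left(r,T \right)} = T^{2} - 3 T r^{2}$ ($P{\left(r,T \right)} = - 3 r T r + T^{2} = - 3 T r r + T^{2} = - 3 T r^{2} + T^{2} = T^{2} - 3 T r^{2}$)
$H = -2$
$y = - \frac{1}{19971}$ ($y = \frac{1}{21 \left(21 - 3 \left(\left(-6\right) 3\right)^{2}\right)} = \frac{1}{21 \left(21 - 3 \left(-18\right)^{2}\right)} = \frac{1}{21 \left(21 - 972\right)} = \frac{1}{21 \left(-951\right)} = \frac{1}{-19971} = - \frac{1}{19971} \approx -5.0073 \cdot 10^{-5}$)
$\sqrt{y + H} = \sqrt{- \frac{1}{19971} - 2} = \sqrt{- \frac{39943}{19971}} = \frac{i \sqrt{88633517}}{6657}$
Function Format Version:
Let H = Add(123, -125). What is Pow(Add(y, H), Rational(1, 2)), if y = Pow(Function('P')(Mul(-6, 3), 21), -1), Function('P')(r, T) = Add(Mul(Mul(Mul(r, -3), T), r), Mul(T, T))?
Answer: Mul(Rational(1, 6657), I, Pow(88633517, Rational(1, 2))) ≈ Mul(1.4142, I)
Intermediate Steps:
Function('P')(r, T) = Add(Pow(T, 2), Mul(-3, T, Pow(r, 2))) (Function('P')(r, T) = Add(Mul(Mul(Mul(-3, r), T), r), Pow(T, 2)) = Add(Mul(Mul(-3, T, r), r), Pow(T, 2)) = Add(Mul(-3, T, Pow(r, 2)), Pow(T, 2)) = Add(Pow(T, 2), Mul(-3, T, Pow(r, 2))))
H = -2
y = Rational(-1, 19971) (y = Pow(Mul(21, Add(21, Mul(-3, Pow(Mul(-6, 3), 2)))), -1) = Pow(Mul(21, Add(21, Mul(-3, Pow(-18, 2)))), -1) = Pow(Mul(21, Add(21, Mul(-3, 324))), -1) = Pow(Mul(21, Add(21, -972)), -1) = Pow(Mul(21, -951), -1) = Pow(-19971, -1) = Rational(-1, 19971) ≈ -5.0073e-5)
Pow(Add(y, H), Rational(1, 2)) = Pow(Add(Rational(-1, 19971), -2), Rational(1, 2)) = Pow(Rational(-39943, 19971), Rational(1, 2)) = Mul(Rational(1, 6657), I, Pow(88633517, Rational(1, 2)))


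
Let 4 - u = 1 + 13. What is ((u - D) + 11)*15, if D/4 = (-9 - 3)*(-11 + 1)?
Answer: -7185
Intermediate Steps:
D = 480 (D = 4*((-9 - 3)*(-11 + 1)) = 4*(-12*(-10)) = 4*120 = 480)
u = -10 (u = 4 - (1 + 13) = 4 - 1*14 = 4 - 14 = -10)
((u - D) + 11)*15 = ((-10 - 1*480) + 11)*15 = ((-10 - 480) + 11)*15 = (-490 + 11)*15 = -479*15 = -7185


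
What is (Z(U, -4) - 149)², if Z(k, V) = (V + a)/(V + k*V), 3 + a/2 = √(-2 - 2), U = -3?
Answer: 361197/16 - 601*I/4 ≈ 22575.0 - 150.25*I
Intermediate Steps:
a = -6 + 4*I (a = -6 + 2*√(-2 - 2) = -6 + 2*√(-4) = -6 + 2*(2*I) = -6 + 4*I ≈ -6.0 + 4.0*I)
Z(k, V) = (-6 + V + 4*I)/(V + V*k) (Z(k, V) = (V + (-6 + 4*I))/(V + k*V) = (-6 + V + 4*I)/(V + V*k))
(Z(U, -4) - 149)² = ((-6 - 4 + 4*I)/((-4)*(1 - 3)) - 149)² = (-¼*(-10 + 4*I)/(-2) - 149)² = (-¼*(-½)*(-10 + 4*I) - 149)² = ((-5/4 + I/2) - 149)² = (-601/4 + I/2)²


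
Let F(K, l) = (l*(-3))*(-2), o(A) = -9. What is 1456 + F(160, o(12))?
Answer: 1402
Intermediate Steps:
F(K, l) = 6*l (F(K, l) = -3*l*(-2) = 6*l)
1456 + F(160, o(12)) = 1456 + 6*(-9) = 1456 - 54 = 1402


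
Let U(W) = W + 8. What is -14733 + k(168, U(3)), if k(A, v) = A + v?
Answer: -14554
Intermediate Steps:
U(W) = 8 + W
-14733 + k(168, U(3)) = -14733 + (168 + (8 + 3)) = -14733 + (168 + 11) = -14733 + 179 = -14554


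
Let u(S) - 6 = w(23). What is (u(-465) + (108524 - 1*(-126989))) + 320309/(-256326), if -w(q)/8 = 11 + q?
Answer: 60299602213/256326 ≈ 2.3525e+5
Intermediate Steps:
w(q) = -88 - 8*q (w(q) = -8*(11 + q) = -88 - 8*q)
u(S) = -266 (u(S) = 6 + (-88 - 8*23) = 6 + (-88 - 184) = 6 - 272 = -266)
(u(-465) + (108524 - 1*(-126989))) + 320309/(-256326) = (-266 + (108524 - 1*(-126989))) + 320309/(-256326) = (-266 + (108524 + 126989)) + 320309*(-1/256326) = (-266 + 235513) - 320309/256326 = 235247 - 320309/256326 = 60299602213/256326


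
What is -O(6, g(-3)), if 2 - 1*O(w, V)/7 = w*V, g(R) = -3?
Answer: -140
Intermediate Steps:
O(w, V) = 14 - 7*V*w (O(w, V) = 14 - 7*w*V = 14 - 7*V*w)
-O(6, g(-3)) = -(14 - 7*(-3)*6) = -(14 + 126) = -1*140 = -140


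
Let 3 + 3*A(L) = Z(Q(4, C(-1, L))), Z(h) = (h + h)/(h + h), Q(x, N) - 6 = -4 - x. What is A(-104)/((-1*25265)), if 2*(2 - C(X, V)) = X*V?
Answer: 2/75795 ≈ 2.6387e-5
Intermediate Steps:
C(X, V) = 2 - V*X/2 (C(X, V) = 2 - X*V/2 = 2 - V*X/2)
Q(x, N) = 2 - x (Q(x, N) = 6 + (-4 - x) = 2 - x)
Z(h) = 1 (Z(h) = (2*h)/((2*h)) = (2*h)*(1/(2*h)) = 1)
A(L) = -⅔ (A(L) = -1 + (⅓)*1 = -1 + ⅓ = -⅔)
A(-104)/((-1*25265)) = -2/(3*((-1*25265))) = -⅔/(-25265) = -⅔*(-1/25265) = 2/75795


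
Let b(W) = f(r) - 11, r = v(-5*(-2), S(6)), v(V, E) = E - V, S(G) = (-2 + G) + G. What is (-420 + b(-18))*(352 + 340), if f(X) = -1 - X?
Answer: -298944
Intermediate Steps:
S(G) = -2 + 2*G
r = 0 (r = (-2 + 2*6) - (-5)*(-2) = (-2 + 12) - 1*10 = 10 - 10 = 0)
b(W) = -12 (b(W) = (-1 - 1*0) - 11 = (-1 + 0) - 11 = -1 - 11 = -12)
(-420 + b(-18))*(352 + 340) = (-420 - 12)*(352 + 340) = -432*692 = -298944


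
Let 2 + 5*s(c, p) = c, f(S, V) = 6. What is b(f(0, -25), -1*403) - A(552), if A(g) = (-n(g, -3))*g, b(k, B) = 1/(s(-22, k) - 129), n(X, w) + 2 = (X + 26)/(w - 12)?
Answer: -74842393/3345 ≈ -22374.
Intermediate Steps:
s(c, p) = -⅖ + c/5
n(X, w) = -2 + (26 + X)/(-12 + w) (n(X, w) = -2 + (X + 26)/(w - 12) = -2 + (26 + X)/(-12 + w))
b(k, B) = -5/669 (b(k, B) = 1/((-⅖ + (⅕)*(-22)) - 129) = 1/((-⅖ - 22/5) - 129) = 1/(-24/5 - 129) = 1/(-669/5) = -5/669)
A(g) = g*(56/15 + g/15) (A(g) = (-(50 + g - 2*(-3))/(-12 - 3))*g = (-(50 + g + 6)/(-15))*g = (-(-1)*(56 + g)/15)*g = (-(-56/15 - g/15))*g = (56/15 + g/15)*g = g*(56/15 + g/15))
b(f(0, -25), -1*403) - A(552) = -5/669 - 552*(56 + 552)/15 = -5/669 - 552*608/15 = -5/669 - 1*111872/5 = -5/669 - 111872/5 = -74842393/3345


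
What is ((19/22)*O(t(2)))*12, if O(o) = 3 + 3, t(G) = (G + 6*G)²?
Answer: 684/11 ≈ 62.182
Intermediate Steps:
t(G) = 49*G² (t(G) = (7*G)² = 49*G²)
O(o) = 6
((19/22)*O(t(2)))*12 = ((19/22)*6)*12 = (57/11)*12 = 684/11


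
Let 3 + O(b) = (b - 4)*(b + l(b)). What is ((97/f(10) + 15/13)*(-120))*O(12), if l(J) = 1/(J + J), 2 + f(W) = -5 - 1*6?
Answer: 918400/13 ≈ 70646.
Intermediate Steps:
f(W) = -13 (f(W) = -2 + (-5 - 1*6) = -2 + (-5 - 6) = -2 - 11 = -13)
l(J) = 1/(2*J)
O(b) = -3 + (-4 + b)*(b + 1/(2*b)) (O(b) = -3 + (b - 4)*(b + 1/(2*b)) = -3 + (-4 + b)*(b + 1/(2*b)))
((97/f(10) + 15/13)*(-120))*O(12) = ((97/(-13) + 15/13)*(-120))*(-5/2 + 12² - 4*12 - 2/12) = ((97*(-1/13) + 15*(1/13))*(-120))*(-5/2 + 144 - 48 - 2*1/12) = ((-97/13 + 15/13)*(-120))*(-5/2 + 144 - 48 - ⅙) = -82/13*(-120)*(280/3) = (9840/13)*(280/3) = 918400/13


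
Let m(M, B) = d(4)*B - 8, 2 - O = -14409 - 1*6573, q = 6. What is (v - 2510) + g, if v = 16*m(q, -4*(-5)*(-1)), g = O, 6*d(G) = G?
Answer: 54398/3 ≈ 18133.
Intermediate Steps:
O = 20984 (O = 2 - (-14409 - 1*6573) = 2 - (-14409 - 6573) = 2 - 1*(-20982) = 2 + 20982 = 20984)
d(G) = G/6
m(M, B) = -8 + 2*B/3 (m(M, B) = ((⅙)*4)*B - 8 = 2*B/3 - 8 = -8 + 2*B/3)
g = 20984
v = -1024/3 (v = 16*(-8 + 2*(-4*(-5)*(-1))/3) = 16*(-8 + 2*(20*(-1))/3) = 16*(-8 + (⅔)*(-20)) = 16*(-8 - 40/3) = 16*(-64/3) = -1024/3 ≈ -341.33)
(v - 2510) + g = (-1024/3 - 2510) + 20984 = -8554/3 + 20984 = 54398/3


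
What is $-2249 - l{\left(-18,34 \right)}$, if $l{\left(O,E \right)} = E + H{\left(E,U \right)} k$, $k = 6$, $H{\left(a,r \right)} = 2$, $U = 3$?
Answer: $-2295$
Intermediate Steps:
$l{\left(O,E \right)} = 12 + E$ ($l{\left(O,E \right)} = E + 2 \cdot 6 = E + 12 = 12 + E$)
$-2249 - l{\left(-18,34 \right)} = -2249 - \left(12 + 34\right) = -2249 - 46 = -2295$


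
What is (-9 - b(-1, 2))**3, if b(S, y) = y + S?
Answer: -1000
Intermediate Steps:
b(S, y) = S + y
(-9 - b(-1, 2))**3 = (-9 - (-1 + 2))**3 = (-9 - 1*1)**3 = (-9 - 1)**3 = (-10)**3 = -1000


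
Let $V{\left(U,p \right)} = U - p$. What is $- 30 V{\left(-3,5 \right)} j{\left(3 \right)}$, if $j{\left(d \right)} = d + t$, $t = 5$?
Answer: $1920$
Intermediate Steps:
$j{\left(d \right)} = 5 + d$ ($j{\left(d \right)} = d + 5 = 5 + d$)
$- 30 V{\left(-3,5 \right)} j{\left(3 \right)} = - 30 \left(-3 - 5\right) \left(5 + 3\right) = - 30 \left(-3 - 5\right) 8 = \left(-30\right) \left(-8\right) 8 = 240 \cdot 8 = 1920$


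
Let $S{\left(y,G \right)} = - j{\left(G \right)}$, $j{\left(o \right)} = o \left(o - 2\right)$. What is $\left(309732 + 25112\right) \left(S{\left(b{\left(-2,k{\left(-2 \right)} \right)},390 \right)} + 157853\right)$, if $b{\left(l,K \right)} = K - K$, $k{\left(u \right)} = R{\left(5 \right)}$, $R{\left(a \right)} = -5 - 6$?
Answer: $2187535852$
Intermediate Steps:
$R{\left(a \right)} = -11$ ($R{\left(a \right)} = -5 - 6 = -11$)
$k{\left(u \right)} = -11$
$j{\left(o \right)} = o \left(-2 + o\right)$
$b{\left(l,K \right)} = 0$
$S{\left(y,G \right)} = - G \left(-2 + G\right)$
$\left(309732 + 25112\right) \left(S{\left(b{\left(-2,k{\left(-2 \right)} \right)},390 \right)} + 157853\right) = \left(309732 + 25112\right) \left(390 \left(2 - 390\right) + 157853\right) = 334844 \left(390 \left(2 - 390\right) + 157853\right) = 334844 \left(390 \left(-388\right) + 157853\right) = 334844 \left(-151320 + 157853\right) = 334844 \cdot 6533 = 2187535852$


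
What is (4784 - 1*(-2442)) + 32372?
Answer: 39598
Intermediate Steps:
(4784 - 1*(-2442)) + 32372 = (4784 + 2442) + 32372 = 7226 + 32372 = 39598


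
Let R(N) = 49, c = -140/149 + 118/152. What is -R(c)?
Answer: -49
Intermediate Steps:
c = -1849/11324 (c = -140*1/149 + 118*(1/152) = -140/149 + 59/76 = -1849/11324 ≈ -0.16328)
-R(c) = -1*49 = -49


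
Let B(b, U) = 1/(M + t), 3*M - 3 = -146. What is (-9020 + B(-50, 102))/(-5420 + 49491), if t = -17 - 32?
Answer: -2615803/12780590 ≈ -0.20467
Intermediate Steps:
t = -49
M = -143/3 (M = 1 + (1/3)*(-146) = 1 - 146/3 = -143/3 ≈ -47.667)
B(b, U) = -3/290 (B(b, U) = 1/(-143/3 - 49) = 1/(-290/3) = -3/290)
(-9020 + B(-50, 102))/(-5420 + 49491) = (-9020 - 3/290)/(-5420 + 49491) = -2615803/290/44071 = -2615803/290*1/44071 = -2615803/12780590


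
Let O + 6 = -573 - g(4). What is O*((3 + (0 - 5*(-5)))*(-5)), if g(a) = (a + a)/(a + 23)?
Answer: 2189740/27 ≈ 81102.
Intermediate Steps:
g(a) = 2*a/(23 + a) (g(a) = (2*a)/(23 + a) = 2*a/(23 + a))
O = -15641/27 (O = -6 + (-573 - 2*4/(23 + 4)) = -6 + (-573 - 2*4/27) = -6 + (-573 - 1*8/27) = -6 + (-573 - 8/27) = -6 - 15479/27 = -15641/27 ≈ -579.30)
O*((3 + (0 - 5*(-5)))*(-5)) = -15641*(3 + (0 - 5*(-5)))*(-5)/27 = -15641*(3 + (0 + 25))*(-5)/27 = -15641*(3 + 25)*(-5)/27 = -437948*(-5)/27 = -15641/27*(-140) = 2189740/27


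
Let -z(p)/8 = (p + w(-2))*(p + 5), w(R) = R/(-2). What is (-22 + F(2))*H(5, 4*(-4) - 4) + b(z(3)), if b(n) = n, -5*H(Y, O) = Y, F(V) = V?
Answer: -236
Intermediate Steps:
w(R) = -R/2 (w(R) = R*(-½) = -R/2)
z(p) = -8*(1 + p)*(5 + p) (z(p) = -8*(p - ½*(-2))*(p + 5) = -8*(p + 1)*(5 + p) = -8*(1 + p)*(5 + p))
H(Y, O) = -Y/5
(-22 + F(2))*H(5, 4*(-4) - 4) + b(z(3)) = (-22 + 2)*(-⅕*5) + (-40 - 48*3 - 8*3²) = -20*(-1) + (-40 - 144 - 8*9) = 20 + (-40 - 144 - 72) = 20 - 256 = -236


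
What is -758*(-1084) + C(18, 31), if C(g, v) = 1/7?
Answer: 5751705/7 ≈ 8.2167e+5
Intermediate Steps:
C(g, v) = 1/7
-758*(-1084) + C(18, 31) = -758*(-1084) + 1/7 = 821672 + 1/7 = 5751705/7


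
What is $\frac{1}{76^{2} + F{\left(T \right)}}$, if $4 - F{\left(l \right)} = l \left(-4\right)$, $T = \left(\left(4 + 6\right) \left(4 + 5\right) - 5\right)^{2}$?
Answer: $\frac{1}{34680} \approx 2.8835 \cdot 10^{-5}$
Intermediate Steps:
$T = 7225$ ($T = \left(10 \cdot 9 - 5\right)^{2} = \left(90 - 5\right)^{2} = 85^{2} = 7225$)
$F{\left(l \right)} = 4 + 4 l$ ($F{\left(l \right)} = 4 - l \left(-4\right) = 4 - - 4 l = 4 + 4 l$)
$\frac{1}{76^{2} + F{\left(T \right)}} = \frac{1}{76^{2} + \left(4 + 4 \cdot 7225\right)} = \frac{1}{5776 + \left(4 + 28900\right)} = \frac{1}{5776 + 28904} = \frac{1}{34680}$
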